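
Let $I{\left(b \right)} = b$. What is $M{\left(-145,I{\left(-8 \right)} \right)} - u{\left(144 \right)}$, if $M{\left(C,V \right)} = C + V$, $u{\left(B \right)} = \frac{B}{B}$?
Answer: $-154$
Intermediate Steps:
$u{\left(B \right)} = 1$
$M{\left(-145,I{\left(-8 \right)} \right)} - u{\left(144 \right)} = \left(-145 - 8\right) - 1 = -153 - 1 = -154$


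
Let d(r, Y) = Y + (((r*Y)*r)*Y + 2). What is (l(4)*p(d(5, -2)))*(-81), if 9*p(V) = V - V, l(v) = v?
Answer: 0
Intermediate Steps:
d(r, Y) = 2 + Y + Y²*r² (d(r, Y) = Y + (((Y*r)*r)*Y + 2) = Y + ((Y*r²)*Y + 2) = Y + (Y²*r² + 2) = Y + (2 + Y²*r²) = 2 + Y + Y²*r²)
p(V) = 0 (p(V) = (V - V)/9 = (⅑)*0 = 0)
(l(4)*p(d(5, -2)))*(-81) = (4*0)*(-81) = 0*(-81) = 0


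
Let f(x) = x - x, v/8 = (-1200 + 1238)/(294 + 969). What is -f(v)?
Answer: 0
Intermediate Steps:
v = 304/1263 (v = 8*((-1200 + 1238)/(294 + 969)) = 8*(38/1263) = 304/1263 ≈ 0.24070)
f(x) = 0
-f(v) = -1*0 = 0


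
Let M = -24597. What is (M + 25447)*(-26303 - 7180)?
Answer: -28460550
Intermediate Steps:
(M + 25447)*(-26303 - 7180) = (-24597 + 25447)*(-26303 - 7180) = 850*(-33483) = -28460550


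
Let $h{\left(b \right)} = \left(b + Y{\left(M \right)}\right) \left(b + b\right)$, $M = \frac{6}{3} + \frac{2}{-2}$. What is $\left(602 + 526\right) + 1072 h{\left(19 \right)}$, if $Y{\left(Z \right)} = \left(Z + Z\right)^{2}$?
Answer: $938056$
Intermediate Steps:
$M = 1$ ($M = 6 \cdot \frac{1}{3} + 2 \left(- \frac{1}{2}\right) = 2 - 1 = 1$)
$Y{\left(Z \right)} = 4 Z^{2}$ ($Y{\left(Z \right)} = \left(2 Z\right)^{2} = 4 Z^{2}$)
$h{\left(b \right)} = 2 b \left(4 + b\right)$ ($h{\left(b \right)} = \left(b + 4 \cdot 1^{2}\right) \left(b + b\right) = \left(b + 4 \cdot 1\right) 2 b = \left(b + 4\right) 2 b = \left(4 + b\right) 2 b = 2 b \left(4 + b\right)$)
$\left(602 + 526\right) + 1072 h{\left(19 \right)} = \left(602 + 526\right) + 1072 \cdot 2 \cdot 19 \left(4 + 19\right) = 1128 + 1072 \cdot 2 \cdot 19 \cdot 23 = 1128 + 1072 \cdot 874 = 1128 + 936928 = 938056$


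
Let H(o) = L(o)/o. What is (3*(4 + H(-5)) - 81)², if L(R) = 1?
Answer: 121104/25 ≈ 4844.2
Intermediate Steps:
H(o) = 1/o
(3*(4 + H(-5)) - 81)² = (3*(4 + 1/(-5)) - 81)² = (3*(4 - ⅕) - 81)² = (3*(19/5) - 81)² = (57/5 - 81)² = (-348/5)² = 121104/25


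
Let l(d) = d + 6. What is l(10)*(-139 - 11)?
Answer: -2400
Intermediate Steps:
l(d) = 6 + d
l(10)*(-139 - 11) = (6 + 10)*(-139 - 11) = 16*(-150) = -2400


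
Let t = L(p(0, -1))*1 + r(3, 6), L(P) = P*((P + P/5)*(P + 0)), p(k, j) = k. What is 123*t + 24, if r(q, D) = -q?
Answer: -345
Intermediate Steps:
L(P) = 6*P³/5 (L(P) = P*((P + P*(⅕))*P) = P*((P + P/5)*P) = P*((6*P/5)*P) = P*(6*P²/5) = 6*P³/5)
t = -3 (t = ((6/5)*0³)*1 - 1*3 = ((6/5)*0)*1 - 3 = 0*1 - 3 = 0 - 3 = -3)
123*t + 24 = 123*(-3) + 24 = -369 + 24 = -345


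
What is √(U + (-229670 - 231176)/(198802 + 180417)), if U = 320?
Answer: √45843494428246/379219 ≈ 17.855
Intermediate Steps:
√(U + (-229670 - 231176)/(198802 + 180417)) = √(320 + (-229670 - 231176)/(198802 + 180417)) = √(320 - 460846/379219) = √(120889234/379219) = √45843494428246/379219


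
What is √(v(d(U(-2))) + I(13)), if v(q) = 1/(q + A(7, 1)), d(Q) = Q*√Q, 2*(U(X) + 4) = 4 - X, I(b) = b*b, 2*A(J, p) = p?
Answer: √(4235 + 20*I)/5 ≈ 13.015 + 0.030733*I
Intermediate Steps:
A(J, p) = p/2
I(b) = b²
U(X) = -2 - X/2 (U(X) = -4 + (4 - X)/2 = -4 + (2 - X/2) = -2 - X/2)
d(Q) = Q^(3/2)
v(q) = 1/(½ + q) (v(q) = 1/(q + (½)*1) = 1/(q + ½) = 1/(½ + q))
√(v(d(U(-2))) + I(13)) = √(2/(1 + 2*(-2 - ½*(-2))^(3/2)) + 13²) = √(2/(1 + 2*(-2 + 1)^(3/2)) + 169) = √(2/(1 + 2*(-1)^(3/2)) + 169) = √(2/(1 + 2*(-I)) + 169) = √(2/(1 - 2*I) + 169) = √(2*((1 + 2*I)/5) + 169) = √(2*(1 + 2*I)/5 + 169) = √(169 + 2*(1 + 2*I)/5)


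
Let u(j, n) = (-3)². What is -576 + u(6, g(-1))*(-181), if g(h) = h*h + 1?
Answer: -2205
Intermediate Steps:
g(h) = 1 + h² (g(h) = h² + 1 = 1 + h²)
u(j, n) = 9
-576 + u(6, g(-1))*(-181) = -576 + 9*(-181) = -576 - 1629 = -2205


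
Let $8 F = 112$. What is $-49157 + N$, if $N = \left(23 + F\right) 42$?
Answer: $-47603$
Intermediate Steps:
$F = 14$ ($F = \frac{1}{8} \cdot 112 = 14$)
$N = 1554$ ($N = \left(23 + 14\right) 42 = 37 \cdot 42 = 1554$)
$-49157 + N = -49157 + 1554 = -47603$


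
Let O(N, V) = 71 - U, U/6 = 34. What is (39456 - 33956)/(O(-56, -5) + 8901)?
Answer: 1375/2192 ≈ 0.62728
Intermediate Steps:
U = 204 (U = 6*34 = 204)
O(N, V) = -133 (O(N, V) = 71 - 1*204 = 71 - 204 = -133)
(39456 - 33956)/(O(-56, -5) + 8901) = (39456 - 33956)/(-133 + 8901) = 5500/8768 = 5500*(1/8768) = 1375/2192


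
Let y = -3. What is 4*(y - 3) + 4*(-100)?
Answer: -424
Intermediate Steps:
4*(y - 3) + 4*(-100) = 4*(-3 - 3) + 4*(-100) = 4*(-6) - 400 = -24 - 400 = -424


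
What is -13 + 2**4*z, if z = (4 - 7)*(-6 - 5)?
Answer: 515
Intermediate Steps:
z = 33 (z = -3*(-11) = 33)
-13 + 2**4*z = -13 + 2**4*33 = -13 + 16*33 = -13 + 528 = 515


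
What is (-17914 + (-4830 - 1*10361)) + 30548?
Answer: -2557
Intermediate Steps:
(-17914 + (-4830 - 1*10361)) + 30548 = (-17914 + (-4830 - 10361)) + 30548 = (-17914 - 15191) + 30548 = -33105 + 30548 = -2557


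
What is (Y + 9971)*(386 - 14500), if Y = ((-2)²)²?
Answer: -140956518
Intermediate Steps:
Y = 16 (Y = 4² = 16)
(Y + 9971)*(386 - 14500) = (16 + 9971)*(386 - 14500) = 9987*(-14114) = -140956518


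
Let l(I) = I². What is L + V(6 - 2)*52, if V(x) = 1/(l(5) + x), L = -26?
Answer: -702/29 ≈ -24.207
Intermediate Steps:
V(x) = 1/(25 + x) (V(x) = 1/(5² + x) = 1/(25 + x))
L + V(6 - 2)*52 = -26 + 52/(25 + (6 - 2)) = -26 + 52/(25 + 4) = -26 + 52/29 = -702/29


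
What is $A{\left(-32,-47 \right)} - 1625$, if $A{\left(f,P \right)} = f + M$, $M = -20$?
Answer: $-1677$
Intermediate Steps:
$A{\left(f,P \right)} = -20 + f$ ($A{\left(f,P \right)} = f - 20 = -20 + f$)
$A{\left(-32,-47 \right)} - 1625 = \left(-20 - 32\right) - 1625 = -52 - 1625 = -1677$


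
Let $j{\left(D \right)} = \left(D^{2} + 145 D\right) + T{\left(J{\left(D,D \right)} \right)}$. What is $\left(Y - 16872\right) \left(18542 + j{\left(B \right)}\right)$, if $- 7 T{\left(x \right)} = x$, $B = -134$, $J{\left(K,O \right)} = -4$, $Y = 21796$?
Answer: $\frac{588319520}{7} \approx 8.4046 \cdot 10^{7}$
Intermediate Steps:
$T{\left(x \right)} = - \frac{x}{7}$
$j{\left(D \right)} = \frac{4}{7} + D^{2} + 145 D$ ($j{\left(D \right)} = \left(D^{2} + 145 D\right) - - \frac{4}{7} = \left(D^{2} + 145 D\right) + \frac{4}{7} = \frac{4}{7} + D^{2} + 145 D$)
$\left(Y - 16872\right) \left(18542 + j{\left(B \right)}\right) = \left(21796 - 16872\right) \left(18542 + \left(\frac{4}{7} + \left(-134\right)^{2} + 145 \left(-134\right)\right)\right) = 4924 \left(18542 + \left(\frac{4}{7} + 17956 - 19430\right)\right) = 4924 \left(18542 - \frac{10314}{7}\right) = 4924 \cdot \frac{119480}{7} = \frac{588319520}{7}$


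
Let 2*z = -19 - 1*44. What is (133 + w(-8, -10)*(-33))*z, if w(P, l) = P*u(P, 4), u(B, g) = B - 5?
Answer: 207837/2 ≈ 1.0392e+5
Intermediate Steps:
u(B, g) = -5 + B
w(P, l) = P*(-5 + P)
z = -63/2 (z = (-19 - 1*44)/2 = (-19 - 44)/2 = (½)*(-63) = -63/2 ≈ -31.500)
(133 + w(-8, -10)*(-33))*z = (133 - 8*(-5 - 8)*(-33))*(-63/2) = (133 - 8*(-13)*(-33))*(-63/2) = (133 + 104*(-33))*(-63/2) = (133 - 3432)*(-63/2) = -3299*(-63/2) = 207837/2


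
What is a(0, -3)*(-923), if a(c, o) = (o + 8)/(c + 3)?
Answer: -4615/3 ≈ -1538.3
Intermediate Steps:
a(c, o) = (8 + o)/(3 + c)
a(0, -3)*(-923) = ((8 - 3)/(3 + 0))*(-923) = (5/3)*(-923) = -4615/3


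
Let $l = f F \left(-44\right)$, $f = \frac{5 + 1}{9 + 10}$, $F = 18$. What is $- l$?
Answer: $\frac{4752}{19} \approx 250.11$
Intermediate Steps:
$f = \frac{6}{19} \approx 0.31579$
$l = - \frac{4752}{19}$ ($l = \frac{6}{19} \cdot 18 \left(-44\right) = \frac{108}{19} \left(-44\right) = - \frac{4752}{19} \approx -250.11$)
$- l = \left(-1\right) \left(- \frac{4752}{19}\right) = \frac{4752}{19}$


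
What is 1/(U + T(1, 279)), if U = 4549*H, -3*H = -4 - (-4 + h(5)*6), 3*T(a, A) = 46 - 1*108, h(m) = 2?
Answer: 3/54526 ≈ 5.5020e-5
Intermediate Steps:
T(a, A) = -62/3 (T(a, A) = (46 - 1*108)/3 = (46 - 108)/3 = (⅓)*(-62) = -62/3)
H = 4 (H = -(-4 - (-4 + 2*6))/3 = -(-4 - (-4 + 12))/3 = -(-4 - 1*8)/3 = -(-4 - 8)/3 = -⅓*(-12) = 4)
U = 18196 (U = 4549*4 = 18196)
1/(U + T(1, 279)) = 1/(18196 - 62/3) = 1/(54526/3) = 3/54526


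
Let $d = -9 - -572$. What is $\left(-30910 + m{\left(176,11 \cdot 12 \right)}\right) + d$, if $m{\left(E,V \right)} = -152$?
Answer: $-30499$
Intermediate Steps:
$d = 563$ ($d = -9 + 572 = 563$)
$\left(-30910 + m{\left(176,11 \cdot 12 \right)}\right) + d = \left(-30910 - 152\right) + 563 = -31062 + 563 = -30499$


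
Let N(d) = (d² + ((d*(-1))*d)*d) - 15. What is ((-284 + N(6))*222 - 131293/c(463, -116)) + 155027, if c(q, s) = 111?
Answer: 5273186/111 ≈ 47506.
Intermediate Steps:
N(d) = -15 + d² - d³ (N(d) = (d² + ((-d)*d)*d) - 15 = (d² + (-d²)*d) - 15 = (d² - d³) - 15 = -15 + d² - d³)
((-284 + N(6))*222 - 131293/c(463, -116)) + 155027 = ((-284 + (-15 + 6² - 1*6³))*222 - 131293/111) + 155027 = ((-284 + (-15 + 36 - 1*216))*222 - 131293*1/111) + 155027 = ((-284 + (-15 + 36 - 216))*222 - 131293/111) + 155027 = ((-284 - 195)*222 - 131293/111) + 155027 = (-479*222 - 131293/111) + 155027 = (-106338 - 131293/111) + 155027 = -11934811/111 + 155027 = 5273186/111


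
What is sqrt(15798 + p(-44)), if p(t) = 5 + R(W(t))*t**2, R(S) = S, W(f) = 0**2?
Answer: sqrt(15803) ≈ 125.71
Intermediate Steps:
W(f) = 0
p(t) = 5 (p(t) = 5 + 0*t**2 = 5 + 0 = 5)
sqrt(15798 + p(-44)) = sqrt(15798 + 5) = sqrt(15803)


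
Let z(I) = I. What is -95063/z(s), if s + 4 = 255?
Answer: -95063/251 ≈ -378.74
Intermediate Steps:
s = 251 (s = -4 + 255 = 251)
-95063/z(s) = -95063/251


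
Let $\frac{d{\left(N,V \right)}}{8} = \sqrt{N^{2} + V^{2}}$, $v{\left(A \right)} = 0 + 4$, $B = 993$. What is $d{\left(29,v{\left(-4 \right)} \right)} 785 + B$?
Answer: $993 + 6280 \sqrt{857} \approx 1.8484 \cdot 10^{5}$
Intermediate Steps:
$v{\left(A \right)} = 4$
$d{\left(N,V \right)} = 8 \sqrt{N^{2} + V^{2}}$
$d{\left(29,v{\left(-4 \right)} \right)} 785 + B = 8 \sqrt{29^{2} + 4^{2}} \cdot 785 + 993 = 8 \sqrt{841 + 16} \cdot 785 + 993 = 8 \sqrt{857} \cdot 785 + 993 = 6280 \sqrt{857} + 993 = 993 + 6280 \sqrt{857}$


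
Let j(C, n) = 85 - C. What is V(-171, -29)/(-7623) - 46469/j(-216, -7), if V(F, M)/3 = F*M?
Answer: -813404/5203 ≈ -156.33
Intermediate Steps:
V(F, M) = 3*F*M (V(F, M) = 3*(F*M) = 3*F*M)
V(-171, -29)/(-7623) - 46469/j(-216, -7) = (3*(-171)*(-29))/(-7623) - 46469/(85 - 1*(-216)) = 14877*(-1/7623) - 46469/(85 + 216) = -1653/847 - 46469/301 = -813404/5203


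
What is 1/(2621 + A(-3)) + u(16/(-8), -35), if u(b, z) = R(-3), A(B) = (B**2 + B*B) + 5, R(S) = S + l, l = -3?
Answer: -15863/2644 ≈ -5.9996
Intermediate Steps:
R(S) = -3 + S (R(S) = S - 3 = -3 + S)
A(B) = 5 + 2*B**2 (A(B) = (B**2 + B**2) + 5 = 2*B**2 + 5 = 5 + 2*B**2)
u(b, z) = -6 (u(b, z) = -3 - 3 = -6)
1/(2621 + A(-3)) + u(16/(-8), -35) = 1/(2621 + (5 + 2*(-3)**2)) - 6 = 1/(2621 + (5 + 2*9)) - 6 = 1/(2621 + (5 + 18)) - 6 = 1/(2621 + 23) - 6 = 1/2644 - 6 = -15863/2644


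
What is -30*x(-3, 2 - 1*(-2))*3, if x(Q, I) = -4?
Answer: 360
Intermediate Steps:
-30*x(-3, 2 - 1*(-2))*3 = -30*(-4)*3 = 120*3 = 360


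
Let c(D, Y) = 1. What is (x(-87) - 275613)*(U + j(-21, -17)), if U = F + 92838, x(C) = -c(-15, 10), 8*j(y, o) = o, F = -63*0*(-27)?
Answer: -102347467409/4 ≈ -2.5587e+10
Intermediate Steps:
F = 0 (F = 0*(-27) = 0)
j(y, o) = o/8
x(C) = -1 (x(C) = -1*1 = -1)
U = 92838 (U = 0 + 92838 = 92838)
(x(-87) - 275613)*(U + j(-21, -17)) = (-1 - 275613)*(92838 + (1/8)*(-17)) = -275614*(92838 - 17/8) = -275614*742687/8 = -102347467409/4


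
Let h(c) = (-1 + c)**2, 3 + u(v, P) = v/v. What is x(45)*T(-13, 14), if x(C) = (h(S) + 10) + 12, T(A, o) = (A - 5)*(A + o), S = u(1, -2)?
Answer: -558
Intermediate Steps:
u(v, P) = -2 (u(v, P) = -3 + v/v = -3 + 1 = -2)
S = -2
T(A, o) = (-5 + A)*(A + o)
x(C) = 31 (x(C) = ((-1 - 2)**2 + 10) + 12 = ((-3)**2 + 10) + 12 = (9 + 10) + 12 = 19 + 12 = 31)
x(45)*T(-13, 14) = 31*((-13)**2 - 5*(-13) - 5*14 - 13*14) = 31*(169 + 65 - 70 - 182) = 31*(-18) = -558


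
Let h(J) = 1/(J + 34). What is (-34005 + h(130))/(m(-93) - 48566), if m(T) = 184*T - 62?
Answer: 5576819/10781360 ≈ 0.51727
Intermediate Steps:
h(J) = 1/(34 + J)
m(T) = -62 + 184*T
(-34005 + h(130))/(m(-93) - 48566) = (-34005 + 1/(34 + 130))/((-62 + 184*(-93)) - 48566) = (-34005 + 1/164)/((-62 - 17112) - 48566) = (-34005 + 1/164)/(-17174 - 48566) = -5576819/164/(-65740) = -5576819/164*(-1/65740) = 5576819/10781360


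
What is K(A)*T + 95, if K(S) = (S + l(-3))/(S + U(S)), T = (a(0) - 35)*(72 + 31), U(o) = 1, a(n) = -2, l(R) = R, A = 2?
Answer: 4096/3 ≈ 1365.3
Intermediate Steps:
T = -3811 (T = (-2 - 35)*(72 + 31) = -37*103 = -3811)
K(S) = (-3 + S)/(1 + S) (K(S) = (S - 3)/(S + 1) = (-3 + S)/(1 + S))
K(A)*T + 95 = ((-3 + 2)/(1 + 2))*(-3811) + 95 = (-1/3)*(-3811) + 95 = ((⅓)*(-1))*(-3811) + 95 = -⅓*(-3811) + 95 = 3811/3 + 95 = 4096/3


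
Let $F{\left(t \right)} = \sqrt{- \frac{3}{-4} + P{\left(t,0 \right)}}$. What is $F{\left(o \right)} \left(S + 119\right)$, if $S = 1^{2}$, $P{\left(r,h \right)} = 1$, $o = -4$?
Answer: $60 \sqrt{7} \approx 158.75$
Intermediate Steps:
$S = 1$
$F{\left(t \right)} = \frac{\sqrt{7}}{2}$ ($F{\left(t \right)} = \sqrt{- \frac{3}{-4} + 1} = \sqrt{\left(-3\right) \left(- \frac{1}{4}\right) + 1} = \sqrt{\frac{3}{4} + 1} = \sqrt{\frac{7}{4}} = \frac{\sqrt{7}}{2}$)
$F{\left(o \right)} \left(S + 119\right) = \frac{\sqrt{7}}{2} \left(1 + 119\right) = \frac{\sqrt{7}}{2} \cdot 120 = 60 \sqrt{7}$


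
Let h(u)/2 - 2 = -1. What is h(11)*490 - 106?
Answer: 874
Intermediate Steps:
h(u) = 2 (h(u) = 4 + 2*(-1) = 4 - 2 = 2)
h(11)*490 - 106 = 2*490 - 106 = 980 - 106 = 874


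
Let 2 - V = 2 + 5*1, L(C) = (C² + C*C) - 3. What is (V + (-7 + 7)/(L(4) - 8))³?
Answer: -125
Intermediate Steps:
L(C) = -3 + 2*C² (L(C) = (C² + C²) - 3 = 2*C² - 3 = -3 + 2*C²)
V = -5 (V = 2 - (2 + 5*1) = 2 - (2 + 5) = 2 - 1*7 = 2 - 7 = -5)
(V + (-7 + 7)/(L(4) - 8))³ = (-5 + (-7 + 7)/((-3 + 2*4²) - 8))³ = (-5 + 0/((-3 + 2*16) - 8))³ = (-5 + 0/((-3 + 32) - 8))³ = (-5 + 0/(29 - 8))³ = (-5 + 0/21)³ = (-5 + 0*(1/21))³ = (-5 + 0)³ = (-5)³ = -125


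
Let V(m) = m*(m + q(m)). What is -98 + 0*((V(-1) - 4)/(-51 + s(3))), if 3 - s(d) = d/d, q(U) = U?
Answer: -98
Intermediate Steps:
s(d) = 2 (s(d) = 3 - d/d = 3 - 1*1 = 3 - 1 = 2)
V(m) = 2*m**2 (V(m) = m*(m + m) = m*(2*m) = 2*m**2)
-98 + 0*((V(-1) - 4)/(-51 + s(3))) = -98 + 0*((2*(-1)**2 - 4)/(-51 + 2)) = -98 + 0*((2*1 - 4)/(-49)) = -98 + 0*((2 - 4)*(-1/49)) = -98 + 0*(-2*(-1/49)) = -98 + 0*(2/49) = -98 + 0 = -98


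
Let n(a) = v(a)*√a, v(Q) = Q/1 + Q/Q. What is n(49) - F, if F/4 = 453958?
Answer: -1815482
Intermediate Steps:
F = 1815832 (F = 4*453958 = 1815832)
v(Q) = 1 + Q (v(Q) = Q*1 + 1 = Q + 1 = 1 + Q)
n(a) = √a*(1 + a) (n(a) = (1 + a)*√a = √a*(1 + a))
n(49) - F = √49*(1 + 49) - 1*1815832 = 7*50 - 1815832 = 350 - 1815832 = -1815482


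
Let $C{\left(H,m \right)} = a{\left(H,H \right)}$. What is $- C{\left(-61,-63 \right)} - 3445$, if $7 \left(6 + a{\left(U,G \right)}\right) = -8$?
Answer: $- \frac{24065}{7} \approx -3437.9$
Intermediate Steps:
$a{\left(U,G \right)} = - \frac{50}{7}$ ($a{\left(U,G \right)} = -6 + \frac{1}{7} \left(-8\right) = -6 - \frac{8}{7} = - \frac{50}{7}$)
$C{\left(H,m \right)} = - \frac{50}{7}$
$- C{\left(-61,-63 \right)} - 3445 = \left(-1\right) \left(- \frac{50}{7}\right) - 3445 = \frac{50}{7} - 3445 = - \frac{24065}{7}$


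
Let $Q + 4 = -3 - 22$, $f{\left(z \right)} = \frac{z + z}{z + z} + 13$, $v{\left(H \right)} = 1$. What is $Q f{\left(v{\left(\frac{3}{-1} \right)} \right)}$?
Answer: $-406$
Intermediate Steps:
$f{\left(z \right)} = 14$ ($f{\left(z \right)} = \frac{2 z}{2 z} + 13 = 2 z \frac{1}{2 z} + 13 = 1 + 13 = 14$)
$Q = -29$ ($Q = -4 - 25 = -29$)
$Q f{\left(v{\left(\frac{3}{-1} \right)} \right)} = \left(-29\right) 14 = -406$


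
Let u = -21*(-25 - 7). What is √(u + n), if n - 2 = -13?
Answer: √661 ≈ 25.710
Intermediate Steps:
n = -11 (n = 2 - 13 = -11)
u = 672 (u = -21*(-32) = 672)
√(u + n) = √(672 - 11) = √661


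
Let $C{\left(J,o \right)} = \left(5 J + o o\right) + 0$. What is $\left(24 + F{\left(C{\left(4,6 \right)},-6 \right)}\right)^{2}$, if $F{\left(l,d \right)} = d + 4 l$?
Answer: $58564$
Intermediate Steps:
$C{\left(J,o \right)} = o^{2} + 5 J$ ($C{\left(J,o \right)} = \left(5 J + o^{2}\right) + 0 = \left(o^{2} + 5 J\right) + 0 = o^{2} + 5 J$)
$\left(24 + F{\left(C{\left(4,6 \right)},-6 \right)}\right)^{2} = \left(24 - \left(6 - 4 \left(6^{2} + 5 \cdot 4\right)\right)\right)^{2} = \left(24 - \left(6 - 4 \left(36 + 20\right)\right)\right)^{2} = \left(24 + \left(-6 + 4 \cdot 56\right)\right)^{2} = \left(24 + \left(-6 + 224\right)\right)^{2} = \left(24 + 218\right)^{2} = 242^{2} = 58564$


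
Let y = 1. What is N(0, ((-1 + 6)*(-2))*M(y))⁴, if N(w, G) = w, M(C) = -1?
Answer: 0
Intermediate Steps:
N(0, ((-1 + 6)*(-2))*M(y))⁴ = 0⁴ = 0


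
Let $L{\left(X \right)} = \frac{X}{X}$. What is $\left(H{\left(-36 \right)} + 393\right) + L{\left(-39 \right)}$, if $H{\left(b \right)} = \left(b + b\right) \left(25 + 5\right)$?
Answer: $-1766$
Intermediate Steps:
$H{\left(b \right)} = 60 b$ ($H{\left(b \right)} = 2 b 30 = 60 b$)
$L{\left(X \right)} = 1$
$\left(H{\left(-36 \right)} + 393\right) + L{\left(-39 \right)} = \left(60 \left(-36\right) + 393\right) + 1 = \left(-2160 + 393\right) + 1 = -1767 + 1 = -1766$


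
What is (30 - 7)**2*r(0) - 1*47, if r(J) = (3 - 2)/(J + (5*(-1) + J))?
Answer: -764/5 ≈ -152.80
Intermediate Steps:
r(J) = 1/(-5 + 2*J) (r(J) = 1/(J + (-5 + J)) = 1/(-5 + 2*J))
(30 - 7)**2*r(0) - 1*47 = (30 - 7)**2/(-5 + 2*0) - 1*47 = 23**2/(-5 + 0) - 47 = 529/(-5) - 47 = 529*(-1/5) - 47 = -529/5 - 47 = -764/5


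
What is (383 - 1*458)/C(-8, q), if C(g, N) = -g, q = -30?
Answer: -75/8 ≈ -9.3750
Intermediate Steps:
(383 - 1*458)/C(-8, q) = (383 - 1*458)/((-1*(-8))) = (383 - 458)/8 = -75*⅛ = -75/8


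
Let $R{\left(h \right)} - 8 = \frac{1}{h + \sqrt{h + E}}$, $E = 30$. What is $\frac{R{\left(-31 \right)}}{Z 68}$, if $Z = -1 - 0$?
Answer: $- \frac{7665}{65416} + \frac{i}{65416} \approx -0.11717 + 1.5287 \cdot 10^{-5} i$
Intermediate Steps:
$Z = -1$ ($Z = -1 + 0 = -1$)
$R{\left(h \right)} = 8 + \frac{1}{h + \sqrt{30 + h}}$ ($R{\left(h \right)} = 8 + \frac{1}{h + \sqrt{h + 30}} = 8 + \frac{1}{h + \sqrt{30 + h}}$)
$\frac{R{\left(-31 \right)}}{Z 68} = \frac{\frac{1}{-31 + \sqrt{30 - 31}} \left(1 + 8 \left(-31\right) + 8 \sqrt{30 - 31}\right)}{\left(-1\right) 68} = \frac{\frac{1}{-31 + \sqrt{-1}} \left(1 - 248 + 8 \sqrt{-1}\right)}{-68} = \frac{1 - 248 + 8 i}{-31 + i} \left(- \frac{1}{68}\right) = \frac{-31 - i}{962} \left(-247 + 8 i\right) \left(- \frac{1}{68}\right) = \frac{\left(-247 + 8 i\right) \left(-31 - i\right)}{962} \left(- \frac{1}{68}\right) = - \frac{\left(-247 + 8 i\right) \left(-31 - i\right)}{65416}$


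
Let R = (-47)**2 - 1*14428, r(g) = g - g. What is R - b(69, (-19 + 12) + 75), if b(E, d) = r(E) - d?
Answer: -12151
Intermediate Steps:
r(g) = 0
b(E, d) = -d (b(E, d) = 0 - d = -d)
R = -12219 (R = 2209 - 14428 = -12219)
R - b(69, (-19 + 12) + 75) = -12219 - (-1)*((-19 + 12) + 75) = -12219 - (-1)*(-7 + 75) = -12219 - (-1)*68 = -12219 - 1*(-68) = -12219 + 68 = -12151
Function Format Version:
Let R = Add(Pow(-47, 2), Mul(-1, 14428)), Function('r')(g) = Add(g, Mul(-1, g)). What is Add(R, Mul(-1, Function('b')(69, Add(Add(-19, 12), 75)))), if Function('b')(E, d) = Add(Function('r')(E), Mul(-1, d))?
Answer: -12151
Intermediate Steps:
Function('r')(g) = 0
Function('b')(E, d) = Mul(-1, d) (Function('b')(E, d) = Add(0, Mul(-1, d)) = Mul(-1, d))
R = -12219 (R = Add(2209, -14428) = -12219)
Add(R, Mul(-1, Function('b')(69, Add(Add(-19, 12), 75)))) = Add(-12219, Mul(-1, Mul(-1, Add(Add(-19, 12), 75)))) = Add(-12219, Mul(-1, Mul(-1, Add(-7, 75)))) = Add(-12219, Mul(-1, Mul(-1, 68))) = Add(-12219, Mul(-1, -68)) = Add(-12219, 68) = -12151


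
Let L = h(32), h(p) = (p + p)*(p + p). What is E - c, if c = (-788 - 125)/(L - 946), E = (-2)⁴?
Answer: 51313/3150 ≈ 16.290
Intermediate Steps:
h(p) = 4*p² (h(p) = (2*p)*(2*p) = 4*p²)
L = 4096 (L = 4*32² = 4*1024 = 4096)
E = 16
c = -913/3150 (c = (-788 - 125)/(4096 - 946) = -913/3150 ≈ -0.28984)
E - c = 16 - 1*(-913/3150) = 16 + 913/3150 = 51313/3150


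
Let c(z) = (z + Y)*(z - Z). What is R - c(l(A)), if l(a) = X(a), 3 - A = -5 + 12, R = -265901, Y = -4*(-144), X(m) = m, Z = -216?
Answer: -387165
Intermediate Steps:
Y = 576
A = -4 (A = 3 - (-5 + 12) = 3 - 1*7 = 3 - 7 = -4)
l(a) = a
c(z) = (216 + z)*(576 + z) (c(z) = (z + 576)*(z - 1*(-216)) = (576 + z)*(z + 216) = (576 + z)*(216 + z) = (216 + z)*(576 + z))
R - c(l(A)) = -265901 - (124416 + (-4)² + 792*(-4)) = -265901 - (124416 + 16 - 3168) = -265901 - 1*121264 = -265901 - 121264 = -387165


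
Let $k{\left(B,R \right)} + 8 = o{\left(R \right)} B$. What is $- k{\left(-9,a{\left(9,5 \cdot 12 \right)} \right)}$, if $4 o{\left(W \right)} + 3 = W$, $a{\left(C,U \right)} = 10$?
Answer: $\frac{95}{4} \approx 23.75$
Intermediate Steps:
$o{\left(W \right)} = - \frac{3}{4} + \frac{W}{4}$
$k{\left(B,R \right)} = -8 + B \left(- \frac{3}{4} + \frac{R}{4}\right)$ ($k{\left(B,R \right)} = -8 + \left(- \frac{3}{4} + \frac{R}{4}\right) B = -8 + B \left(- \frac{3}{4} + \frac{R}{4}\right)$)
$- k{\left(-9,a{\left(9,5 \cdot 12 \right)} \right)} = - (-8 + \frac{1}{4} \left(-9\right) \left(-3 + 10\right)) = - (-8 + \frac{1}{4} \left(-9\right) 7) = - (-8 - \frac{63}{4}) = \left(-1\right) \left(- \frac{95}{4}\right) = \frac{95}{4}$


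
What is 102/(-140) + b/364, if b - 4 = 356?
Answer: 237/910 ≈ 0.26044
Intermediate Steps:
b = 360 (b = 4 + 356 = 360)
102/(-140) + b/364 = 102/(-140) + 360/364 = 102*(-1/140) + 360*(1/364) = -51/70 + 90/91 = 237/910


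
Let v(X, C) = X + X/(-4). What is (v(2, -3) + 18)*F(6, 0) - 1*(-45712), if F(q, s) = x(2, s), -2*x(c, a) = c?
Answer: 91385/2 ≈ 45693.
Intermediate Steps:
x(c, a) = -c/2
F(q, s) = -1 (F(q, s) = -½*2 = -1)
v(X, C) = 3*X/4 (v(X, C) = X + X*(-¼) = X - X/4 = 3*X/4)
(v(2, -3) + 18)*F(6, 0) - 1*(-45712) = ((¾)*2 + 18)*(-1) - 1*(-45712) = (3/2 + 18)*(-1) + 45712 = (39/2)*(-1) + 45712 = -39/2 + 45712 = 91385/2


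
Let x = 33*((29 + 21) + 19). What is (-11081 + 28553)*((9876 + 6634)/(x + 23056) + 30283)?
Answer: 1914870669504/3619 ≈ 5.2912e+8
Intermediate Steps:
x = 2277 (x = 33*(50 + 19) = 33*69 = 2277)
(-11081 + 28553)*((9876 + 6634)/(x + 23056) + 30283) = (-11081 + 28553)*((9876 + 6634)/(2277 + 23056) + 30283) = 17472*(16510/25333 + 30283) = 17472*(767175749/25333) = 1914870669504/3619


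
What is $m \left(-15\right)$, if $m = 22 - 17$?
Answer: $-75$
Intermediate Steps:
$m = 5$ ($m = 22 - 17 = 5$)
$m \left(-15\right) = 5 \left(-15\right) = -75$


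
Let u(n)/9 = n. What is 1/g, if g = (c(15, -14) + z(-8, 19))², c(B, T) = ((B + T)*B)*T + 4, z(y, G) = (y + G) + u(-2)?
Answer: 1/45369 ≈ 2.2041e-5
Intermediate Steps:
u(n) = 9*n
z(y, G) = -18 + G + y (z(y, G) = (y + G) + 9*(-2) = (G + y) - 18 = -18 + G + y)
c(B, T) = 4 + B*T*(B + T) (c(B, T) = (B*(B + T))*T + 4 = B*T*(B + T) + 4 = 4 + B*T*(B + T))
g = 45369 (g = ((4 + 15*(-14)² - 14*15²) + (-18 + 19 - 8))² = ((4 + 15*196 - 14*225) - 7)² = ((4 + 2940 - 3150) - 7)² = (-206 - 7)² = (-213)² = 45369)
1/g = 1/45369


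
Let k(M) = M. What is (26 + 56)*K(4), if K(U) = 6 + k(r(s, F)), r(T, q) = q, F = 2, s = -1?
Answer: 656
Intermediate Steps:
K(U) = 8 (K(U) = 6 + 2 = 8)
(26 + 56)*K(4) = (26 + 56)*8 = 82*8 = 656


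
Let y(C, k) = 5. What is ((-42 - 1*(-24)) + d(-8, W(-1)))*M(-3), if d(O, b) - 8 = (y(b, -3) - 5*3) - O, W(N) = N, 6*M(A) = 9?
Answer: -18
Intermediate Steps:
M(A) = 3/2 (M(A) = (⅙)*9 = 3/2)
d(O, b) = -2 - O (d(O, b) = 8 + ((5 - 5*3) - O) = 8 + ((5 - 15) - O) = 8 + (-10 - O) = -2 - O)
((-42 - 1*(-24)) + d(-8, W(-1)))*M(-3) = ((-42 - 1*(-24)) + (-2 - 1*(-8)))*(3/2) = ((-42 + 24) + (-2 + 8))*(3/2) = (-18 + 6)*(3/2) = -12*3/2 = -18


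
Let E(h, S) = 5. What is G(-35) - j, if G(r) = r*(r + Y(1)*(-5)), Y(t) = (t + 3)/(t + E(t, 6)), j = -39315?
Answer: 121970/3 ≈ 40657.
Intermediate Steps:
Y(t) = (3 + t)/(5 + t) (Y(t) = (t + 3)/(t + 5) = (3 + t)/(5 + t))
G(r) = r*(-10/3 + r) (G(r) = r*(r + ((3 + 1)/(5 + 1))*(-5)) = r*(r + (4/6)*(-5)) = r*(r + ((⅙)*4)*(-5)) = r*(r + (⅔)*(-5)) = r*(r - 10/3) = r*(-10/3 + r))
G(-35) - j = (⅓)*(-35)*(-10 + 3*(-35)) - 1*(-39315) = (⅓)*(-35)*(-10 - 105) + 39315 = (⅓)*(-35)*(-115) + 39315 = 4025/3 + 39315 = 121970/3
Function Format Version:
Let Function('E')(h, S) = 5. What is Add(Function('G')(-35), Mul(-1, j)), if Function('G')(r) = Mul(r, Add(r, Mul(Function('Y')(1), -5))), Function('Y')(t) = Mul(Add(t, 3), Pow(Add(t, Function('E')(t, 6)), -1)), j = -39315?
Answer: Rational(121970, 3) ≈ 40657.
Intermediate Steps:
Function('Y')(t) = Mul(Pow(Add(5, t), -1), Add(3, t)) (Function('Y')(t) = Mul(Add(t, 3), Pow(Add(t, 5), -1)) = Mul(Add(3, t), Pow(Add(5, t), -1)) = Mul(Pow(Add(5, t), -1), Add(3, t)))
Function('G')(r) = Mul(r, Add(Rational(-10, 3), r)) (Function('G')(r) = Mul(r, Add(r, Mul(Mul(Pow(Add(5, 1), -1), Add(3, 1)), -5))) = Mul(r, Add(r, Mul(Mul(Pow(6, -1), 4), -5))) = Mul(r, Add(r, Mul(Mul(Rational(1, 6), 4), -5))) = Mul(r, Add(r, Mul(Rational(2, 3), -5))) = Mul(r, Add(r, Rational(-10, 3))) = Mul(r, Add(Rational(-10, 3), r)))
Add(Function('G')(-35), Mul(-1, j)) = Add(Mul(Rational(1, 3), -35, Add(-10, Mul(3, -35))), Mul(-1, -39315)) = Add(Mul(Rational(1, 3), -35, Add(-10, -105)), 39315) = Add(Mul(Rational(1, 3), -35, -115), 39315) = Add(Rational(4025, 3), 39315) = Rational(121970, 3)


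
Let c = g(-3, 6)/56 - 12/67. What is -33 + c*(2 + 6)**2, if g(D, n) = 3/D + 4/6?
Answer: -63095/1407 ≈ -44.844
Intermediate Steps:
g(D, n) = 2/3 + 3/D (g(D, n) = 3/D + 4*(1/6) = 3/D + 2/3 = 2/3 + 3/D)
c = -2083/11256 (c = (2/3 + 3/(-3))/56 - 12/67 = (2/3 + 3*(-1/3))*(1/56) - 12*1/67 = (2/3 - 1)*(1/56) - 12/67 = -1/3*1/56 - 12/67 = -1/168 - 12/67 = -2083/11256 ≈ -0.18506)
-33 + c*(2 + 6)**2 = -33 - 2083*(2 + 6)**2/11256 = -33 - 2083/11256*8**2 = -33 - 2083/11256*64 = -33 - 16664/1407 = -63095/1407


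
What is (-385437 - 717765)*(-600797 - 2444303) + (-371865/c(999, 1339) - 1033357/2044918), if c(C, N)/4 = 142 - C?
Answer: 11774522803595838752537/3504989452 ≈ 3.3594e+12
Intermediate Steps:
c(C, N) = 568 - 4*C (c(C, N) = 4*(142 - C) = 568 - 4*C)
(-385437 - 717765)*(-600797 - 2444303) + (-371865/c(999, 1339) - 1033357/2044918) = (-385437 - 717765)*(-600797 - 2444303) + (-371865/(568 - 4*999) - 1033357/2044918) = -1103202*(-3045100) + (-371865/(568 - 3996) - 1033357*1/2044918) = 3359360410200 + (-371865/(-3428) - 1033357/2044918) = 3359360410200 + (-371865*(-1/3428) - 1033357/2044918) = 3359360410200 + (371865/3428 - 1033357/2044918) = 3359360410200 + 378445542137/3504989452 = 11774522803595838752537/3504989452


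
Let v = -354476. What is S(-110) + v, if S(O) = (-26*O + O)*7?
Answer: -335226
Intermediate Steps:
S(O) = -175*O (S(O) = -25*O*7 = -175*O)
S(-110) + v = -175*(-110) - 354476 = 19250 - 354476 = -335226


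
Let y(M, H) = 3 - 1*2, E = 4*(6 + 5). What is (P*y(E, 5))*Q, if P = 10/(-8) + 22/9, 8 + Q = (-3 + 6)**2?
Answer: 43/36 ≈ 1.1944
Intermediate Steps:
Q = 1 (Q = -8 + (-3 + 6)**2 = -8 + 3**2 = -8 + 9 = 1)
E = 44 (E = 4*11 = 44)
y(M, H) = 1 (y(M, H) = 3 - 2 = 1)
P = 43/36 (P = 10*(-1/8) + 22*(1/9) = -5/4 + 22/9 = 43/36 ≈ 1.1944)
(P*y(E, 5))*Q = ((43/36)*1)*1 = (43/36)*1 = 43/36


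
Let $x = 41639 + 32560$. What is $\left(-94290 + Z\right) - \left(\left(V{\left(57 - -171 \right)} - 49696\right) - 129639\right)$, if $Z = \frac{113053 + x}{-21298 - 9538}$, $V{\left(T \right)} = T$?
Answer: $\frac{50292880}{593} \approx 84811.0$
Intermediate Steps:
$x = 74199$
$Z = - \frac{3601}{593}$ ($Z = \frac{113053 + 74199}{-21298 - 9538} = \frac{187252}{-21298 - 9538} = \frac{187252}{-30836} = 187252 \left(- \frac{1}{30836}\right) = - \frac{3601}{593} \approx -6.0725$)
$\left(-94290 + Z\right) - \left(\left(V{\left(57 - -171 \right)} - 49696\right) - 129639\right) = \left(-94290 - \frac{3601}{593}\right) - \left(\left(\left(57 - -171\right) - 49696\right) - 129639\right) = - \frac{55917571}{593} - \left(\left(\left(57 + 171\right) - 49696\right) - 129639\right) = - \frac{55917571}{593} - \left(\left(228 - 49696\right) - 129639\right) = - \frac{55917571}{593} - \left(-49468 - 129639\right) = - \frac{55917571}{593} - -179107 = - \frac{55917571}{593} + 179107 = \frac{50292880}{593}$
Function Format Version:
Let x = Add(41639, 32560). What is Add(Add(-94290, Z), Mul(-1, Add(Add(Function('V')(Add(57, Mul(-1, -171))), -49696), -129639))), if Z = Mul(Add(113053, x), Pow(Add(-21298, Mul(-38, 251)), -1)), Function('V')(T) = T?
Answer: Rational(50292880, 593) ≈ 84811.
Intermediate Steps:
x = 74199
Z = Rational(-3601, 593) (Z = Mul(Add(113053, 74199), Pow(Add(-21298, Mul(-38, 251)), -1)) = Mul(187252, Pow(Add(-21298, -9538), -1)) = Mul(187252, Pow(-30836, -1)) = Mul(187252, Rational(-1, 30836)) = Rational(-3601, 593) ≈ -6.0725)
Add(Add(-94290, Z), Mul(-1, Add(Add(Function('V')(Add(57, Mul(-1, -171))), -49696), -129639))) = Add(Add(-94290, Rational(-3601, 593)), Mul(-1, Add(Add(Add(57, Mul(-1, -171)), -49696), -129639))) = Add(Rational(-55917571, 593), Mul(-1, Add(Add(Add(57, 171), -49696), -129639))) = Add(Rational(-55917571, 593), Mul(-1, Add(Add(228, -49696), -129639))) = Add(Rational(-55917571, 593), Mul(-1, Add(-49468, -129639))) = Add(Rational(-55917571, 593), Mul(-1, -179107)) = Add(Rational(-55917571, 593), 179107) = Rational(50292880, 593)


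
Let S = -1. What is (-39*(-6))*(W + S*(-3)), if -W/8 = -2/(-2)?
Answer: -1170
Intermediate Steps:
W = -8 (W = -(-16)/(-2) = -(-16)*(-1)/2 = -8*1 = -8)
(-39*(-6))*(W + S*(-3)) = (-39*(-6))*(-8 - 1*(-3)) = 234*(-8 + 3) = 234*(-5) = -1170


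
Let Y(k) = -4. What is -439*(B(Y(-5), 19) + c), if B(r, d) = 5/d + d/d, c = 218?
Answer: -1828874/19 ≈ -96257.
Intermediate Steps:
B(r, d) = 1 + 5/d (B(r, d) = 5/d + 1 = 1 + 5/d)
-439*(B(Y(-5), 19) + c) = -439*((5 + 19)/19 + 218) = -439*((1/19)*24 + 218) = -439*(24/19 + 218) = -439*4166/19 = -1828874/19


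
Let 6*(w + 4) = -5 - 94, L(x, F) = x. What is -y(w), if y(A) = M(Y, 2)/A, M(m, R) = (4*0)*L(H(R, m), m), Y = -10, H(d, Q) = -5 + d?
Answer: 0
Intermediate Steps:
M(m, R) = 0 (M(m, R) = (4*0)*(-5 + R) = 0*(-5 + R) = 0)
w = -41/2 (w = -4 + (-5 - 94)/6 = -4 + (1/6)*(-99) = -4 - 33/2 = -41/2 ≈ -20.500)
y(A) = 0 (y(A) = 0/A = 0)
-y(w) = -1*0 = 0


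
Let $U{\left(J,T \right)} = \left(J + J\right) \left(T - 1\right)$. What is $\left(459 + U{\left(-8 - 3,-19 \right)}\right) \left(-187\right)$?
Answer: $-168113$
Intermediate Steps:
$U{\left(J,T \right)} = 2 J \left(-1 + T\right)$
$\left(459 + U{\left(-8 - 3,-19 \right)}\right) \left(-187\right) = \left(459 + 2 \left(-8 - 3\right) \left(-1 - 19\right)\right) \left(-187\right) = \left(459 + 2 \left(-8 - 3\right) \left(-20\right)\right) \left(-187\right) = \left(459 + 2 \left(-11\right) \left(-20\right)\right) \left(-187\right) = \left(459 + 440\right) \left(-187\right) = 899 \left(-187\right) = -168113$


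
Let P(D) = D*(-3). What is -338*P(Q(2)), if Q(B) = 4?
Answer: 4056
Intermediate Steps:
P(D) = -3*D
-338*P(Q(2)) = -(-1014)*4 = -338*(-12) = 4056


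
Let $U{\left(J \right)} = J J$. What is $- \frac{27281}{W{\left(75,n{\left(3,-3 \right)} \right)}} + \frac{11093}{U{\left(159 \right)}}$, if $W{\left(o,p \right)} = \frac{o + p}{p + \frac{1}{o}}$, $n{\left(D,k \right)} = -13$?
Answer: $\frac{111968429744}{19592775} \approx 5714.8$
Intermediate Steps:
$U{\left(J \right)} = J^{2}$
$W{\left(o,p \right)} = \frac{o + p}{p + \frac{1}{o}}$
$- \frac{27281}{W{\left(75,n{\left(3,-3 \right)} \right)}} + \frac{11093}{U{\left(159 \right)}} = - \frac{27281}{75 \frac{1}{1 + 75 \left(-13\right)} \left(75 - 13\right)} + \frac{11093}{159^{2}} = - \frac{27281}{75 \frac{1}{1 - 975} \cdot 62} + \frac{11093}{25281} = - \frac{27281}{75 \frac{1}{-974} \cdot 62} + 11093 \cdot \frac{1}{25281} = - \frac{27281}{75 \left(- \frac{1}{974}\right) 62} + \frac{11093}{25281} = - \frac{27281}{- \frac{2325}{487}} + \frac{11093}{25281} = \left(-27281\right) \left(- \frac{487}{2325}\right) + \frac{11093}{25281} = \frac{13285847}{2325} + \frac{11093}{25281} = \frac{111968429744}{19592775}$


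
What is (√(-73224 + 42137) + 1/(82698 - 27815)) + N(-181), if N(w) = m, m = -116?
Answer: -6366427/54883 + I*√31087 ≈ -116.0 + 176.31*I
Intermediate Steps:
N(w) = -116
(√(-73224 + 42137) + 1/(82698 - 27815)) + N(-181) = (√(-73224 + 42137) + 1/(82698 - 27815)) - 116 = (√(-31087) + 1/54883) - 116 = (I*√31087 + 1/54883) - 116 = (1/54883 + I*√31087) - 116 = -6366427/54883 + I*√31087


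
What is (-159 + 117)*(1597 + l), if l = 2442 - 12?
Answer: -169134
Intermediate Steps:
l = 2430
(-159 + 117)*(1597 + l) = (-159 + 117)*(1597 + 2430) = -42*4027 = -169134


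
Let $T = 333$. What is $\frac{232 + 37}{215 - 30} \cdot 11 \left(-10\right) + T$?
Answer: $\frac{6403}{37} \approx 173.05$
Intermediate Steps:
$\frac{232 + 37}{215 - 30} \cdot 11 \left(-10\right) + T = \frac{232 + 37}{215 - 30} \cdot 11 \left(-10\right) + 333 = \frac{269}{185} \left(-110\right) + 333 = - \frac{5918}{37} + 333 = \frac{6403}{37}$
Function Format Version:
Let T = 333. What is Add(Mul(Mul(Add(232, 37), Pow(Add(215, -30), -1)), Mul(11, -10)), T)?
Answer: Rational(6403, 37) ≈ 173.05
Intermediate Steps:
Add(Mul(Mul(Add(232, 37), Pow(Add(215, -30), -1)), Mul(11, -10)), T) = Add(Mul(Mul(Add(232, 37), Pow(Add(215, -30), -1)), Mul(11, -10)), 333) = Add(Mul(Mul(269, Pow(185, -1)), -110), 333) = Add(Mul(Mul(269, Rational(1, 185)), -110), 333) = Add(Mul(Rational(269, 185), -110), 333) = Add(Rational(-5918, 37), 333) = Rational(6403, 37)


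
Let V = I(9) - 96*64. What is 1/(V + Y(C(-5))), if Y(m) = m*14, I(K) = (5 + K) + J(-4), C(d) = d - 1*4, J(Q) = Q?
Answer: -1/6260 ≈ -0.00015974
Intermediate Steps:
C(d) = -4 + d (C(d) = d - 4 = -4 + d)
I(K) = 1 + K (I(K) = (5 + K) - 4 = 1 + K)
V = -6134 (V = (1 + 9) - 96*64 = 10 - 6144 = -6134)
Y(m) = 14*m
1/(V + Y(C(-5))) = 1/(-6134 + 14*(-4 - 5)) = 1/(-6134 + 14*(-9)) = 1/(-6134 - 126) = 1/(-6260) = -1/6260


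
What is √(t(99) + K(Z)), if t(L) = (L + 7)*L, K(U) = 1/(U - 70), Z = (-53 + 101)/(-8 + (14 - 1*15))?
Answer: √535990866/226 ≈ 102.44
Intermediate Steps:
Z = -16/3 (Z = 48/(-8 + (14 - 15)) = 48/(-8 - 1) = 48/(-9) = 48*(-⅑) = -16/3 ≈ -5.3333)
K(U) = 1/(-70 + U)
t(L) = L*(7 + L) (t(L) = (7 + L)*L = L*(7 + L))
√(t(99) + K(Z)) = √(99*(7 + 99) + 1/(-70 - 16/3)) = √(99*106 + 1/(-226/3)) = √(10494 - 3/226) = √(2371641/226) = √535990866/226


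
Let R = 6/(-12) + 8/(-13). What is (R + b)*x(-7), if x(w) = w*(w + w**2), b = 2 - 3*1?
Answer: 8085/13 ≈ 621.92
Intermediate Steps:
b = -1 (b = 2 - 3 = -1)
R = -29/26 (R = 6*(-1/12) + 8*(-1/13) = -1/2 - 8/13 = -29/26 ≈ -1.1154)
(R + b)*x(-7) = (-29/26 - 1)*((-7)**2*(1 - 7)) = -2695*(-6)/26 = -55/26*(-294) = 8085/13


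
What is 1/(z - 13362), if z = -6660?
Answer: -1/20022 ≈ -4.9945e-5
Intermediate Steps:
1/(z - 13362) = 1/(-6660 - 13362) = 1/(-20022) = -1/20022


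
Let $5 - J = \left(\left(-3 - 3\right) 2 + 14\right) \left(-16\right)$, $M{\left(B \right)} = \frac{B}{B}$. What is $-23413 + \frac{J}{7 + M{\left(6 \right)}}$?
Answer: $- \frac{187267}{8} \approx -23408.0$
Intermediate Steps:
$M{\left(B \right)} = 1$
$J = 37$ ($J = 5 - \left(\left(-3 - 3\right) 2 + 14\right) \left(-16\right) = 5 - \left(\left(-6\right) 2 + 14\right) \left(-16\right) = 5 - \left(-12 + 14\right) \left(-16\right) = 5 - 2 \left(-16\right) = 5 - -32 = 5 + 32 = 37$)
$-23413 + \frac{J}{7 + M{\left(6 \right)}} = -23413 + \frac{1}{7 + 1} \cdot 37 = -23413 + \frac{1}{8} \cdot 37 = -23413 + \frac{37}{8} = - \frac{187267}{8}$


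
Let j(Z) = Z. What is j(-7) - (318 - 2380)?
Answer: 2055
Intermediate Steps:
j(-7) - (318 - 2380) = -7 - (318 - 2380) = -7 - 1*(-2062) = -7 + 2062 = 2055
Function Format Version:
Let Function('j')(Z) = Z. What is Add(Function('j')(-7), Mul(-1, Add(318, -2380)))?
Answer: 2055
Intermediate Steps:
Add(Function('j')(-7), Mul(-1, Add(318, -2380))) = Add(-7, Mul(-1, Add(318, -2380))) = Add(-7, Mul(-1, -2062)) = Add(-7, 2062) = 2055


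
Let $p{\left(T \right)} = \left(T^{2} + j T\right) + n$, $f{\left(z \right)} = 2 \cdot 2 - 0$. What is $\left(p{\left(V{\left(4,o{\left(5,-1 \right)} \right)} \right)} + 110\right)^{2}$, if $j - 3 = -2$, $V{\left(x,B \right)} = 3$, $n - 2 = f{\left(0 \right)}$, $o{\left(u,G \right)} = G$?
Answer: $16384$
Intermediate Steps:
$f{\left(z \right)} = 4$ ($f{\left(z \right)} = 4 + \left(-4 + 4\right) = 4 + 0 = 4$)
$n = 6$ ($n = 2 + 4 = 6$)
$j = 1$ ($j = 3 - 2 = 1$)
$p{\left(T \right)} = 6 + T + T^{2}$ ($p{\left(T \right)} = \left(T^{2} + 1 T\right) + 6 = \left(T^{2} + T\right) + 6 = \left(T + T^{2}\right) + 6 = 6 + T + T^{2}$)
$\left(p{\left(V{\left(4,o{\left(5,-1 \right)} \right)} \right)} + 110\right)^{2} = \left(\left(6 + 3 + 3^{2}\right) + 110\right)^{2} = \left(\left(6 + 3 + 9\right) + 110\right)^{2} = \left(18 + 110\right)^{2} = 128^{2} = 16384$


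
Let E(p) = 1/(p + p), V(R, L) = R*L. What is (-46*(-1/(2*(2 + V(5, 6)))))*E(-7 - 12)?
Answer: -23/1216 ≈ -0.018914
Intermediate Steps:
V(R, L) = L*R
E(p) = 1/(2*p)
(-46*(-1/(2*(2 + V(5, 6)))))*E(-7 - 12) = (-46*(-1/(2*(2 + 6*5))))*(1/(2*(-7 - 12))) = (-46*(-1/(2*(2 + 30))))*((1/2)/(-19)) = (-46/((-2*32)))*((1/2)*(-1/19)) = -46/(-64)*(-1/38) = -46*(-1/64)*(-1/38) = (23/32)*(-1/38) = -23/1216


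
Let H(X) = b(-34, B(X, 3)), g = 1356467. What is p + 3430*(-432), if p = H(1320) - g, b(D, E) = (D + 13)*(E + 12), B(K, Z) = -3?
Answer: -2838416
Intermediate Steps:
b(D, E) = (12 + E)*(13 + D) (b(D, E) = (13 + D)*(12 + E) = (12 + E)*(13 + D))
H(X) = -189 (H(X) = 156 + 12*(-34) + 13*(-3) - 34*(-3) = 156 - 408 - 39 + 102 = -189)
p = -1356656 (p = -189 - 1*1356467 = -189 - 1356467 = -1356656)
p + 3430*(-432) = -1356656 + 3430*(-432) = -1356656 - 1481760 = -2838416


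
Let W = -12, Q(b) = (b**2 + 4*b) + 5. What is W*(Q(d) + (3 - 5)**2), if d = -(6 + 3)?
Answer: -648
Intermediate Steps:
d = -9 (d = -1*9 = -9)
Q(b) = 5 + b**2 + 4*b
W*(Q(d) + (3 - 5)**2) = -12*((5 + (-9)**2 + 4*(-9)) + (3 - 5)**2) = -12*((5 + 81 - 36) + (-2)**2) = -12*(50 + 4) = -12*54 = -648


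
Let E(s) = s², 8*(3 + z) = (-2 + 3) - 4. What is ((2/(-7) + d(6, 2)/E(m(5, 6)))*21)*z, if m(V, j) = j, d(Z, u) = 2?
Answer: 261/16 ≈ 16.313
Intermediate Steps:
z = -27/8 (z = -3 + ((-2 + 3) - 4)/8 = -3 + (1 - 4)/8 = -3 + (⅛)*(-3) = -3 - 3/8 = -27/8 ≈ -3.3750)
((2/(-7) + d(6, 2)/E(m(5, 6)))*21)*z = ((2/(-7) + 2/(6²))*21)*(-27/8) = ((2*(-⅐) + 2/36)*21)*(-27/8) = ((-2/7 + 2*(1/36))*21)*(-27/8) = ((-2/7 + 1/18)*21)*(-27/8) = -29/126*21*(-27/8) = -29/6*(-27/8) = 261/16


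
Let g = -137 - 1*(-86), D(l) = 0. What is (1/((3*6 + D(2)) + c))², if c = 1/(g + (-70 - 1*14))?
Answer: 18225/5900041 ≈ 0.0030890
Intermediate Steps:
g = -51 (g = -137 + 86 = -51)
c = -1/135 (c = 1/(-51 + (-70 - 1*14)) = 1/(-51 + (-70 - 14)) = 1/(-51 - 84) = 1/(-135) = -1/135 ≈ -0.0074074)
(1/((3*6 + D(2)) + c))² = (1/((3*6 + 0) - 1/135))² = (1/((18 + 0) - 1/135))² = (1/(18 - 1/135))² = (1/(2429/135))² = (135/2429)² = 18225/5900041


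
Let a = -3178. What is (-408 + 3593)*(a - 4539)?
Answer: -24578645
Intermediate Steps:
(-408 + 3593)*(a - 4539) = (-408 + 3593)*(-3178 - 4539) = 3185*(-7717) = -24578645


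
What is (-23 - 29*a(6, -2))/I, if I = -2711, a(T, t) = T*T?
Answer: 1067/2711 ≈ 0.39358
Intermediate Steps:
a(T, t) = T²
(-23 - 29*a(6, -2))/I = (-23 - 29*6²)/(-2711) = (-23 - 29*36)*(-1/2711) = (-23 - 1044)*(-1/2711) = -1067*(-1/2711) = 1067/2711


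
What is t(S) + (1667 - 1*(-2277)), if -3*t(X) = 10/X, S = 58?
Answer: 343123/87 ≈ 3943.9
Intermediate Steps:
t(X) = -10/(3*X)
t(S) + (1667 - 1*(-2277)) = -10/3/58 + (1667 - 1*(-2277)) = -10/3*1/58 + (1667 + 2277) = -5/87 + 3944 = 343123/87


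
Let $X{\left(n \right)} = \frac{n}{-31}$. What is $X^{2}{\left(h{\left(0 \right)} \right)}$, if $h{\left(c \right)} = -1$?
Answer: $\frac{1}{961} \approx 0.0010406$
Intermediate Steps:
$X{\left(n \right)} = - \frac{n}{31}$
$X^{2}{\left(h{\left(0 \right)} \right)} = \left(\left(- \frac{1}{31}\right) \left(-1\right)\right)^{2} = \left(\frac{1}{31}\right)^{2} = \frac{1}{961}$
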